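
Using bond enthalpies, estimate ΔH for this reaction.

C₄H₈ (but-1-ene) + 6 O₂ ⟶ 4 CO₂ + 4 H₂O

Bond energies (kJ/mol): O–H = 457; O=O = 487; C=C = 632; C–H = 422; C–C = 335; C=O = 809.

Bonds broken (reactants):
  C–C: 2 × 335 = 670
  C–H: 8 × 422 = 3376
  C=C: 1 × 632 = 632
  O=O: 6 × 487 = 2922
  Σ(broken) = 7600 kJ
Bonds formed (products):
  C=O: 8 × 809 = 6472
  O–H: 8 × 457 = 3656
  Σ(formed) = 10128 kJ
ΔH = Σ(broken) − Σ(formed) = 7600 − 10128 = −2528 kJ

ΔH ≈ −2528 kJ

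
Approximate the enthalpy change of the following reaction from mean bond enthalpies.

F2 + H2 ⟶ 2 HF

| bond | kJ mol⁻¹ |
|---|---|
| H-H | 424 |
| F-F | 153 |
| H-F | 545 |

Bonds broken (reactants):
  F-F: 1 × 153 = 153
  H-H: 1 × 424 = 424
  Σ(broken) = 577 kJ
Bonds formed (products):
  H-F: 2 × 545 = 1090
  Σ(formed) = 1090 kJ
ΔH = Σ(broken) − Σ(formed) = 577 − 1090 = −513 kJ

ΔH ≈ −513 kJ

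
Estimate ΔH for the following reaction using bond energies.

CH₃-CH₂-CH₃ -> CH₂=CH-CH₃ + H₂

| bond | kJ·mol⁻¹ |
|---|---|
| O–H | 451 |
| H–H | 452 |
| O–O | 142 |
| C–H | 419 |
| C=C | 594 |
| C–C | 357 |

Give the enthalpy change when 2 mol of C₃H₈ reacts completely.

ΔH = +298 kJ

Bonds broken (reactants):
  C–C: 2 × 357 = 714
  C–H: 8 × 419 = 3352
  Σ(broken) = 4066 kJ
Bonds formed (products):
  C–C: 1 × 357 = 357
  C–H: 6 × 419 = 2514
  C=C: 1 × 594 = 594
  H–H: 1 × 452 = 452
  Σ(formed) = 3917 kJ
ΔH = Σ(broken) − Σ(formed) = 4066 − 3917 = +149 kJ
For 2× the reaction as written: 2 × (+149) = +298 kJ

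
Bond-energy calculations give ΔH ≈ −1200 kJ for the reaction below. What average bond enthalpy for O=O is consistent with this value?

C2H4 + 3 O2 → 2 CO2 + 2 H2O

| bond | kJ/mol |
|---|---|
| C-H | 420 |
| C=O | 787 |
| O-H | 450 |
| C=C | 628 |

Let D be the O=O bond energy.
Σ(broken) = 4×420 + 1×628 + 3×D = 2308 + 3D
Σ(formed) = 4×787 + 4×450 = 4948
ΔH = Σ(broken) − Σ(formed) = (2308 + 3D) − (4948) = −2640 + 3D
Setting this equal to −1200 kJ gives 3D = 1440, so D = 480 kJ/mol.

D(O=O) ≈ 480 kJ/mol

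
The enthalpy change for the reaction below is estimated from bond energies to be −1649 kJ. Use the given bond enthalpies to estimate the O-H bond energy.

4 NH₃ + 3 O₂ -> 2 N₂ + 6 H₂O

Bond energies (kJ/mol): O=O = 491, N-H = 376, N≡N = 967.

Let D be the O-H bond energy.
Σ(broken) = 12×376 + 3×491 = 5985
Σ(formed) = 2×967 + 12×D = 1934 + 12D
ΔH = Σ(broken) − Σ(formed) = (5985) − (1934 + 12D) = +4051 − 12D
Setting this equal to −1649 kJ gives 12D = 5700, so D = 475 kJ/mol.

D(O-H) ≈ 475 kJ/mol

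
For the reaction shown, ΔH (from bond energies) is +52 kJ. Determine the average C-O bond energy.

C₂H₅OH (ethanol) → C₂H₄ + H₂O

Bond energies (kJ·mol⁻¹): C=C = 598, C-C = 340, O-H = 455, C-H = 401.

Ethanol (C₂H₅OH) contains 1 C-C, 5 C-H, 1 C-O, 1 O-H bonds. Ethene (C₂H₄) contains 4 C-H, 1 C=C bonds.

Let D be the C-O bond energy.
Σ(broken) = 1×340 + 5×401 + 1×D + 1×455 = 2800 + D
Σ(formed) = 4×401 + 1×598 + 2×455 = 3112
ΔH = Σ(broken) − Σ(formed) = (2800 + D) − (3112) = −312 + D
Setting this equal to +52 kJ gives D = 364 kJ/mol.

D(C-O) ≈ 364 kJ/mol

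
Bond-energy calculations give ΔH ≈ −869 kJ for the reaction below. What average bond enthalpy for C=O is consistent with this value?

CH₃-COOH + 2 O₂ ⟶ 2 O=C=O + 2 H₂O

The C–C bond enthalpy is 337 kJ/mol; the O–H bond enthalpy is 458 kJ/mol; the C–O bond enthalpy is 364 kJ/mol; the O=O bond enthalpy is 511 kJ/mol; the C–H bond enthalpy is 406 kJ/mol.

D(C=O) ≈ 812 kJ/mol

Let D be the C=O bond energy.
Σ(broken) = 1×337 + 3×406 + 1×364 + 1×D + 1×458 + 2×511 = 3399 + D
Σ(formed) = 4×D + 4×458 = 1832 + 4D
ΔH = Σ(broken) − Σ(formed) = (3399 + D) − (1832 + 4D) = +1567 − 3D
Setting this equal to −869 kJ gives 3D = 2436, so D = 812 kJ/mol.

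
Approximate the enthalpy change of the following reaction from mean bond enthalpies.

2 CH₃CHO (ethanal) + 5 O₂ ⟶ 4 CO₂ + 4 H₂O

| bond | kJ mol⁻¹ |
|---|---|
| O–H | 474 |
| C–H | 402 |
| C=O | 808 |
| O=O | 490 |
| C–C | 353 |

Bonds broken (reactants):
  C–C: 2 × 353 = 706
  C–H: 8 × 402 = 3216
  C=O: 2 × 808 = 1616
  O=O: 5 × 490 = 2450
  Σ(broken) = 7988 kJ
Bonds formed (products):
  C=O: 8 × 808 = 6464
  O–H: 8 × 474 = 3792
  Σ(formed) = 10256 kJ
ΔH = Σ(broken) − Σ(formed) = 7988 − 10256 = −2268 kJ

ΔH ≈ −2268 kJ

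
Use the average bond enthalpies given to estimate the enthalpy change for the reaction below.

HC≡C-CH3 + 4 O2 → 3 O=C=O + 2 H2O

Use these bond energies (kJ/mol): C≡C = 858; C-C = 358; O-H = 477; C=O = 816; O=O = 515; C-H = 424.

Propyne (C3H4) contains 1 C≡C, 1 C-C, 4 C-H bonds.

ΔH ≈ −1832 kJ

Bonds broken (reactants):
  C≡C: 1 × 858 = 858
  C-C: 1 × 358 = 358
  C-H: 4 × 424 = 1696
  O=O: 4 × 515 = 2060
  Σ(broken) = 4972 kJ
Bonds formed (products):
  C=O: 6 × 816 = 4896
  O-H: 4 × 477 = 1908
  Σ(formed) = 6804 kJ
ΔH = Σ(broken) − Σ(formed) = 4972 − 6804 = −1832 kJ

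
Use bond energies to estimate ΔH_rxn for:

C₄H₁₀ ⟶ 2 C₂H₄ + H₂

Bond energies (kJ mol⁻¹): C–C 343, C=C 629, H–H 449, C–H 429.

ΔH ≈ +180 kJ

Bonds broken (reactants):
  C–C: 3 × 343 = 1029
  C–H: 10 × 429 = 4290
  Σ(broken) = 5319 kJ
Bonds formed (products):
  C–H: 8 × 429 = 3432
  C=C: 2 × 629 = 1258
  H–H: 1 × 449 = 449
  Σ(formed) = 5139 kJ
ΔH = Σ(broken) − Σ(formed) = 5319 − 5139 = +180 kJ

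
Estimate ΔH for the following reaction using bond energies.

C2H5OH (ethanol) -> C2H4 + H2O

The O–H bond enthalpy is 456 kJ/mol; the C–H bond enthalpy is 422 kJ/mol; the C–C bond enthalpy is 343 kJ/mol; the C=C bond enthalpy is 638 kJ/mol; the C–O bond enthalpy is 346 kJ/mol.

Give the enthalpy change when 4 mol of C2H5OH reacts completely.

ΔH = +68 kJ

Bonds broken (reactants):
  C–C: 1 × 343 = 343
  C–H: 5 × 422 = 2110
  C–O: 1 × 346 = 346
  O–H: 1 × 456 = 456
  Σ(broken) = 3255 kJ
Bonds formed (products):
  C–H: 4 × 422 = 1688
  C=C: 1 × 638 = 638
  O–H: 2 × 456 = 912
  Σ(formed) = 3238 kJ
ΔH = Σ(broken) − Σ(formed) = 3255 − 3238 = +17 kJ
For 4× the reaction as written: 4 × (+17) = +68 kJ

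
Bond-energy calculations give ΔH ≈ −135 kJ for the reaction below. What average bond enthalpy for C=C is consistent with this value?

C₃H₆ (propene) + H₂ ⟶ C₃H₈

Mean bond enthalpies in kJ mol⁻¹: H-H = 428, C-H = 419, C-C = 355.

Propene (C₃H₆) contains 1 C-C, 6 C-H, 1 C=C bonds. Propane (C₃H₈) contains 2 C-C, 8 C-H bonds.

Let D be the C=C bond energy.
Σ(broken) = 1×355 + 6×419 + 1×D + 1×428 = 3297 + D
Σ(formed) = 2×355 + 8×419 = 4062
ΔH = Σ(broken) − Σ(formed) = (3297 + D) − (4062) = −765 + D
Setting this equal to −135 kJ gives D = 630 kJ/mol.

D(C=C) ≈ 630 kJ/mol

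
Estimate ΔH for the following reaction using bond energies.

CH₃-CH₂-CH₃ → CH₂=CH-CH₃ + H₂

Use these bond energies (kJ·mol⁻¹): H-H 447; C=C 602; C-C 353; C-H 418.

Bonds broken (reactants):
  C-C: 2 × 353 = 706
  C-H: 8 × 418 = 3344
  Σ(broken) = 4050 kJ
Bonds formed (products):
  C-C: 1 × 353 = 353
  C-H: 6 × 418 = 2508
  C=C: 1 × 602 = 602
  H-H: 1 × 447 = 447
  Σ(formed) = 3910 kJ
ΔH = Σ(broken) − Σ(formed) = 4050 − 3910 = +140 kJ

ΔH ≈ +140 kJ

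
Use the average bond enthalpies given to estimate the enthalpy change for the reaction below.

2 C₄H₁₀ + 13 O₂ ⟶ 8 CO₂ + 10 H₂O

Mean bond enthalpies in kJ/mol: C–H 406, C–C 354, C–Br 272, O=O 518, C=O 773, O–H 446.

Bonds broken (reactants):
  C–C: 6 × 354 = 2124
  C–H: 20 × 406 = 8120
  O=O: 13 × 518 = 6734
  Σ(broken) = 16978 kJ
Bonds formed (products):
  C=O: 16 × 773 = 12368
  O–H: 20 × 446 = 8920
  Σ(formed) = 21288 kJ
ΔH = Σ(broken) − Σ(formed) = 16978 − 21288 = −4310 kJ

ΔH ≈ −4310 kJ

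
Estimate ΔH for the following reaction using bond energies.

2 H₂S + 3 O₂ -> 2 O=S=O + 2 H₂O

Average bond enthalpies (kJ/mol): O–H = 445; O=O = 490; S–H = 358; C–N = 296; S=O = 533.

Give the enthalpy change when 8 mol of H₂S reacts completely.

Bonds broken (reactants):
  O=O: 3 × 490 = 1470
  S–H: 4 × 358 = 1432
  Σ(broken) = 2902 kJ
Bonds formed (products):
  O–H: 4 × 445 = 1780
  S=O: 4 × 533 = 2132
  Σ(formed) = 3912 kJ
ΔH = Σ(broken) − Σ(formed) = 2902 − 3912 = −1010 kJ
For 4× the reaction as written: 4 × (−1010) = −4040 kJ

ΔH = −4040 kJ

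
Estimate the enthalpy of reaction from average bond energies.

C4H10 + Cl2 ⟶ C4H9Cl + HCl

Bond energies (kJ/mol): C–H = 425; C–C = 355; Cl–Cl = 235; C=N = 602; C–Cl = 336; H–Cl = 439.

Bonds broken (reactants):
  C–C: 3 × 355 = 1065
  C–H: 10 × 425 = 4250
  Cl–Cl: 1 × 235 = 235
  Σ(broken) = 5550 kJ
Bonds formed (products):
  C–C: 3 × 355 = 1065
  C–Cl: 1 × 336 = 336
  C–H: 9 × 425 = 3825
  H–Cl: 1 × 439 = 439
  Σ(formed) = 5665 kJ
ΔH = Σ(broken) − Σ(formed) = 5550 − 5665 = −115 kJ

ΔH ≈ −115 kJ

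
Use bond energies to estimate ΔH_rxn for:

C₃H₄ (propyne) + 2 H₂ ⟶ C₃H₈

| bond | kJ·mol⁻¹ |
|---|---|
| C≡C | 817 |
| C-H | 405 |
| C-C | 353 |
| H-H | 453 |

ΔH ≈ −250 kJ

Bonds broken (reactants):
  C≡C: 1 × 817 = 817
  C-C: 1 × 353 = 353
  C-H: 4 × 405 = 1620
  H-H: 2 × 453 = 906
  Σ(broken) = 3696 kJ
Bonds formed (products):
  C-C: 2 × 353 = 706
  C-H: 8 × 405 = 3240
  Σ(formed) = 3946 kJ
ΔH = Σ(broken) − Σ(formed) = 3696 − 3946 = −250 kJ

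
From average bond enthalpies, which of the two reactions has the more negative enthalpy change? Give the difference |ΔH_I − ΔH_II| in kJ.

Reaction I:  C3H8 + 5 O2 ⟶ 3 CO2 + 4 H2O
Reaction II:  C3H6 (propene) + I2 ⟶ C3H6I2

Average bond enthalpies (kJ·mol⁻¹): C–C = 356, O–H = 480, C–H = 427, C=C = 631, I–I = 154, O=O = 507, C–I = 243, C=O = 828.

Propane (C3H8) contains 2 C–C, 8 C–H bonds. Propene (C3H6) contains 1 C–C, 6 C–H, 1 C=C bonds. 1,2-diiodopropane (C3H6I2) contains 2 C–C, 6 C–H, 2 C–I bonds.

Reaction I:
  Bonds broken (reactants):
    C–C: 2 × 356 = 712
    C–H: 8 × 427 = 3416
    O=O: 5 × 507 = 2535
    Σ(broken) = 6663 kJ
  Bonds formed (products):
    C=O: 6 × 828 = 4968
    O–H: 8 × 480 = 3840
    Σ(formed) = 8808 kJ
  ΔH_I = 6663 − 8808 = −2145 kJ
Reaction II:
  Bonds broken (reactants):
    C–C: 1 × 356 = 356
    C–H: 6 × 427 = 2562
    C=C: 1 × 631 = 631
    I–I: 1 × 154 = 154
    Σ(broken) = 3703 kJ
  Bonds formed (products):
    C–C: 2 × 356 = 712
    C–H: 6 × 427 = 2562
    C–I: 2 × 243 = 486
    Σ(formed) = 3760 kJ
  ΔH_II = 3703 − 3760 = −57 kJ
ΔH_I − ΔH_II = −2088 kJ, so reaction I has the more negative ΔH; |ΔH_I − ΔH_II| = 2088 kJ.

Reaction I, by 2088 kJ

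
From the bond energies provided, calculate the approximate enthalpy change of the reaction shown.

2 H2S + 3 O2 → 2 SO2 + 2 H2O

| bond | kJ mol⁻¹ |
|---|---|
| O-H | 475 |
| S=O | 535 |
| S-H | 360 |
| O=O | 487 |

ΔH ≈ −1139 kJ

Bonds broken (reactants):
  O=O: 3 × 487 = 1461
  S-H: 4 × 360 = 1440
  Σ(broken) = 2901 kJ
Bonds formed (products):
  O-H: 4 × 475 = 1900
  S=O: 4 × 535 = 2140
  Σ(formed) = 4040 kJ
ΔH = Σ(broken) − Σ(formed) = 2901 − 4040 = −1139 kJ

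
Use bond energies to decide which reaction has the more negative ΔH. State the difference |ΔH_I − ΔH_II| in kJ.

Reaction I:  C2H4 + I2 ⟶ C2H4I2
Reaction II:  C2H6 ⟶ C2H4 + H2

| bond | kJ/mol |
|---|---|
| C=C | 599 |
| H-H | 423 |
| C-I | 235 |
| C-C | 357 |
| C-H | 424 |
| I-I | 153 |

Reaction I, by 258 kJ

Reaction I:
  Bonds broken (reactants):
    C-H: 4 × 424 = 1696
    C=C: 1 × 599 = 599
    I-I: 1 × 153 = 153
    Σ(broken) = 2448 kJ
  Bonds formed (products):
    C-C: 1 × 357 = 357
    C-H: 4 × 424 = 1696
    C-I: 2 × 235 = 470
    Σ(formed) = 2523 kJ
  ΔH_I = 2448 − 2523 = −75 kJ
Reaction II:
  Bonds broken (reactants):
    C-C: 1 × 357 = 357
    C-H: 6 × 424 = 2544
    Σ(broken) = 2901 kJ
  Bonds formed (products):
    C-H: 4 × 424 = 1696
    C=C: 1 × 599 = 599
    H-H: 1 × 423 = 423
    Σ(formed) = 2718 kJ
  ΔH_II = 2901 − 2718 = +183 kJ
ΔH_I − ΔH_II = −258 kJ, so reaction I has the more negative ΔH; |ΔH_I − ΔH_II| = 258 kJ.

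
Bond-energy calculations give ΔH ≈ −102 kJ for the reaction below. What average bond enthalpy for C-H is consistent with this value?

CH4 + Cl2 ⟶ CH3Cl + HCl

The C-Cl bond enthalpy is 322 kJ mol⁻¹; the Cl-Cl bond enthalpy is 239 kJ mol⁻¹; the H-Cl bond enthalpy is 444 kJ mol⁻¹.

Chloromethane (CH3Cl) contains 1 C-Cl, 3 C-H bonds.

D(C-H) ≈ 425 kJ/mol

Let D be the C-H bond energy.
Σ(broken) = 4×D + 1×239 = 239 + 4D
Σ(formed) = 1×322 + 3×D + 1×444 = 766 + 3D
ΔH = Σ(broken) − Σ(formed) = (239 + 4D) − (766 + 3D) = −527 + D
Setting this equal to −102 kJ gives D = 425 kJ/mol.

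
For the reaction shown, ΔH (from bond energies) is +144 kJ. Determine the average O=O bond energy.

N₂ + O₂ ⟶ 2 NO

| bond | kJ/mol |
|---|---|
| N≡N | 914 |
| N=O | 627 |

Let D be the O=O bond energy.
Σ(broken) = 1×914 + 1×D = 914 + D
Σ(formed) = 2×627 = 1254
ΔH = Σ(broken) − Σ(formed) = (914 + D) − (1254) = −340 + D
Setting this equal to +144 kJ gives D = 484 kJ/mol.

D(O=O) ≈ 484 kJ/mol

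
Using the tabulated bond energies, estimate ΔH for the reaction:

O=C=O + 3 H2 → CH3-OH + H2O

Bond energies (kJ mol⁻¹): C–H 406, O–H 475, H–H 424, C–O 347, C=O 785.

ΔH ≈ −148 kJ

Bonds broken (reactants):
  C=O: 2 × 785 = 1570
  H–H: 3 × 424 = 1272
  Σ(broken) = 2842 kJ
Bonds formed (products):
  C–H: 3 × 406 = 1218
  C–O: 1 × 347 = 347
  O–H: 3 × 475 = 1425
  Σ(formed) = 2990 kJ
ΔH = Σ(broken) − Σ(formed) = 2842 − 2990 = −148 kJ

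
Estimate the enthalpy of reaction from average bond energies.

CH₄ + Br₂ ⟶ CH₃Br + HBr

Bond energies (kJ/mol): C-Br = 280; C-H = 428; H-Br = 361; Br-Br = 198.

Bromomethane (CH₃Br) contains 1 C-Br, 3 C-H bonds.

ΔH ≈ −15 kJ

Bonds broken (reactants):
  Br-Br: 1 × 198 = 198
  C-H: 4 × 428 = 1712
  Σ(broken) = 1910 kJ
Bonds formed (products):
  C-Br: 1 × 280 = 280
  C-H: 3 × 428 = 1284
  H-Br: 1 × 361 = 361
  Σ(formed) = 1925 kJ
ΔH = Σ(broken) − Σ(formed) = 1910 − 1925 = −15 kJ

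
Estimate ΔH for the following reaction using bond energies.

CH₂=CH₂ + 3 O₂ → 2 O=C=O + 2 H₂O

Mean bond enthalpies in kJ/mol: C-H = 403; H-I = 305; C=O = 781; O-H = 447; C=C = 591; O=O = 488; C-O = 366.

ΔH ≈ −1245 kJ

Bonds broken (reactants):
  C-H: 4 × 403 = 1612
  C=C: 1 × 591 = 591
  O=O: 3 × 488 = 1464
  Σ(broken) = 3667 kJ
Bonds formed (products):
  C=O: 4 × 781 = 3124
  O-H: 4 × 447 = 1788
  Σ(formed) = 4912 kJ
ΔH = Σ(broken) − Σ(formed) = 3667 − 4912 = −1245 kJ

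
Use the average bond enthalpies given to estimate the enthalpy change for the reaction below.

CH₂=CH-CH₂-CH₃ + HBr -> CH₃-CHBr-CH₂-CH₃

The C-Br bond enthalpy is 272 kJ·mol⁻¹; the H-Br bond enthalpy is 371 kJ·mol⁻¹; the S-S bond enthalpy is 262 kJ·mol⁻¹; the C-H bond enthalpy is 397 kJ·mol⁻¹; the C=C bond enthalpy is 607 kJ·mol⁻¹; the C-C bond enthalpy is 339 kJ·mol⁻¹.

ΔH ≈ −30 kJ

Bonds broken (reactants):
  C-C: 2 × 339 = 678
  C-H: 8 × 397 = 3176
  C=C: 1 × 607 = 607
  H-Br: 1 × 371 = 371
  Σ(broken) = 4832 kJ
Bonds formed (products):
  C-Br: 1 × 272 = 272
  C-C: 3 × 339 = 1017
  C-H: 9 × 397 = 3573
  Σ(formed) = 4862 kJ
ΔH = Σ(broken) − Σ(formed) = 4832 − 4862 = −30 kJ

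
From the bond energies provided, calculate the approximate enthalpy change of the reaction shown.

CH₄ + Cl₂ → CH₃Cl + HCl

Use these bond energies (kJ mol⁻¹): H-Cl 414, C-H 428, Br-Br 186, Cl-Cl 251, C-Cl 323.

ΔH ≈ −58 kJ

Bonds broken (reactants):
  C-H: 4 × 428 = 1712
  Cl-Cl: 1 × 251 = 251
  Σ(broken) = 1963 kJ
Bonds formed (products):
  C-Cl: 1 × 323 = 323
  C-H: 3 × 428 = 1284
  H-Cl: 1 × 414 = 414
  Σ(formed) = 2021 kJ
ΔH = Σ(broken) − Σ(formed) = 1963 − 2021 = −58 kJ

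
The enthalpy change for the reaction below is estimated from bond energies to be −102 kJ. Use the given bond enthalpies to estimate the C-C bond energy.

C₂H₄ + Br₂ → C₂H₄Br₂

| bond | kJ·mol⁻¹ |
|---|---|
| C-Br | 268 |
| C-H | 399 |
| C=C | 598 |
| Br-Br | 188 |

D(C-C) ≈ 352 kJ/mol

Let D be the C-C bond energy.
Σ(broken) = 1×188 + 4×399 + 1×598 = 2382
Σ(formed) = 2×268 + 1×D + 4×399 = 2132 + D
ΔH = Σ(broken) − Σ(formed) = (2382) − (2132 + D) = +250 − D
Setting this equal to −102 kJ gives D = 352 kJ/mol.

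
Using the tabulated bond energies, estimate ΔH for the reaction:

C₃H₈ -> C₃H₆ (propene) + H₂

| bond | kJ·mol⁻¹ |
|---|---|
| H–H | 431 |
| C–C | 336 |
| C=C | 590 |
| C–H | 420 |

ΔH ≈ +155 kJ

Bonds broken (reactants):
  C–C: 2 × 336 = 672
  C–H: 8 × 420 = 3360
  Σ(broken) = 4032 kJ
Bonds formed (products):
  C–C: 1 × 336 = 336
  C–H: 6 × 420 = 2520
  C=C: 1 × 590 = 590
  H–H: 1 × 431 = 431
  Σ(formed) = 3877 kJ
ΔH = Σ(broken) − Σ(formed) = 4032 − 3877 = +155 kJ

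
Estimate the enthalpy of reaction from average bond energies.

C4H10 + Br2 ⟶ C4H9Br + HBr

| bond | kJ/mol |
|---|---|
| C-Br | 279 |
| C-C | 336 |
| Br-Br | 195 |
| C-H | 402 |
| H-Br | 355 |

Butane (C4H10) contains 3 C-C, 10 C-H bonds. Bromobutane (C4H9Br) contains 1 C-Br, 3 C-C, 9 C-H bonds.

Bonds broken (reactants):
  Br-Br: 1 × 195 = 195
  C-C: 3 × 336 = 1008
  C-H: 10 × 402 = 4020
  Σ(broken) = 5223 kJ
Bonds formed (products):
  C-Br: 1 × 279 = 279
  C-C: 3 × 336 = 1008
  C-H: 9 × 402 = 3618
  H-Br: 1 × 355 = 355
  Σ(formed) = 5260 kJ
ΔH = Σ(broken) − Σ(formed) = 5223 − 5260 = −37 kJ

ΔH ≈ −37 kJ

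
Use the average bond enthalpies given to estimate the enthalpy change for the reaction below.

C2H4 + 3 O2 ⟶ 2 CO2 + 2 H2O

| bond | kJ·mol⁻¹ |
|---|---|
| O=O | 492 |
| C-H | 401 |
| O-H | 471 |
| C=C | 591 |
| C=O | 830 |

ΔH ≈ −1533 kJ

Bonds broken (reactants):
  C-H: 4 × 401 = 1604
  C=C: 1 × 591 = 591
  O=O: 3 × 492 = 1476
  Σ(broken) = 3671 kJ
Bonds formed (products):
  C=O: 4 × 830 = 3320
  O-H: 4 × 471 = 1884
  Σ(formed) = 5204 kJ
ΔH = Σ(broken) − Σ(formed) = 3671 − 5204 = −1533 kJ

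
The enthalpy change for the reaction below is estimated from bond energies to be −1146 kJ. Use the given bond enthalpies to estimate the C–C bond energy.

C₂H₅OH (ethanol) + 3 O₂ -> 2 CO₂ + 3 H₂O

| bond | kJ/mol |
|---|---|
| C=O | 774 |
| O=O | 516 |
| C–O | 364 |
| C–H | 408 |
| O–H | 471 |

D(C–C) ≈ 353 kJ/mol

Let D be the C–C bond energy.
Σ(broken) = 1×D + 5×408 + 1×364 + 1×471 + 3×516 = 4423 + D
Σ(formed) = 4×774 + 6×471 = 5922
ΔH = Σ(broken) − Σ(formed) = (4423 + D) − (5922) = −1499 + D
Setting this equal to −1146 kJ gives D = 353 kJ/mol.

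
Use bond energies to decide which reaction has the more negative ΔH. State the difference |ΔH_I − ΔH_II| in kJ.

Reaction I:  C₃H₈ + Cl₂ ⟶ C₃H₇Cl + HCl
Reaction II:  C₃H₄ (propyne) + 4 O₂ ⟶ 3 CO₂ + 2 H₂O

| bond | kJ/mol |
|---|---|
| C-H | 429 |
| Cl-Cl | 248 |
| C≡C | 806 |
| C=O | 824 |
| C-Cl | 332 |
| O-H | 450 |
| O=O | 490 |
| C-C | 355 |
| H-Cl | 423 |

Reaction I:
  Bonds broken (reactants):
    C-C: 2 × 355 = 710
    C-H: 8 × 429 = 3432
    Cl-Cl: 1 × 248 = 248
    Σ(broken) = 4390 kJ
  Bonds formed (products):
    C-C: 2 × 355 = 710
    C-Cl: 1 × 332 = 332
    C-H: 7 × 429 = 3003
    H-Cl: 1 × 423 = 423
    Σ(formed) = 4468 kJ
  ΔH_I = 4390 − 4468 = −78 kJ
Reaction II:
  Bonds broken (reactants):
    C≡C: 1 × 806 = 806
    C-C: 1 × 355 = 355
    C-H: 4 × 429 = 1716
    O=O: 4 × 490 = 1960
    Σ(broken) = 4837 kJ
  Bonds formed (products):
    C=O: 6 × 824 = 4944
    O-H: 4 × 450 = 1800
    Σ(formed) = 6744 kJ
  ΔH_II = 4837 − 6744 = −1907 kJ
ΔH_I − ΔH_II = +1829 kJ, so reaction II has the more negative ΔH; |ΔH_I − ΔH_II| = 1829 kJ.

Reaction II, by 1829 kJ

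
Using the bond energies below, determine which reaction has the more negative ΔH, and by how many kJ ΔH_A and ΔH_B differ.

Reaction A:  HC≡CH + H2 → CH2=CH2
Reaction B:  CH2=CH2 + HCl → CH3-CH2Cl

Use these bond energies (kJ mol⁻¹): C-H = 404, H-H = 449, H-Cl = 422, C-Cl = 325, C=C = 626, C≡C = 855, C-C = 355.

Reaction A:
  Bonds broken (reactants):
    C≡C: 1 × 855 = 855
    C-H: 2 × 404 = 808
    H-H: 1 × 449 = 449
    Σ(broken) = 2112 kJ
  Bonds formed (products):
    C-H: 4 × 404 = 1616
    C=C: 1 × 626 = 626
    Σ(formed) = 2242 kJ
  ΔH_A = 2112 − 2242 = −130 kJ
Reaction B:
  Bonds broken (reactants):
    C-H: 4 × 404 = 1616
    C=C: 1 × 626 = 626
    H-Cl: 1 × 422 = 422
    Σ(broken) = 2664 kJ
  Bonds formed (products):
    C-C: 1 × 355 = 355
    C-Cl: 1 × 325 = 325
    C-H: 5 × 404 = 2020
    Σ(formed) = 2700 kJ
  ΔH_B = 2664 − 2700 = −36 kJ
ΔH_A − ΔH_B = −94 kJ, so reaction A has the more negative ΔH; |ΔH_A − ΔH_B| = 94 kJ.

Reaction A, by 94 kJ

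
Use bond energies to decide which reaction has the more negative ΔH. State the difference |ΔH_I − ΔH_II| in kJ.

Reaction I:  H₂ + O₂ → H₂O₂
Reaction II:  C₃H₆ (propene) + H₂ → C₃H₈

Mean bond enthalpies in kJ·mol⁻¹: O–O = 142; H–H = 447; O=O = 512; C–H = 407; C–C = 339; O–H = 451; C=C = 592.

Reaction II, by 29 kJ

Reaction I:
  Bonds broken (reactants):
    H–H: 1 × 447 = 447
    O=O: 1 × 512 = 512
    Σ(broken) = 959 kJ
  Bonds formed (products):
    O–H: 2 × 451 = 902
    O–O: 1 × 142 = 142
    Σ(formed) = 1044 kJ
  ΔH_I = 959 − 1044 = −85 kJ
Reaction II:
  Bonds broken (reactants):
    C–C: 1 × 339 = 339
    C–H: 6 × 407 = 2442
    C=C: 1 × 592 = 592
    H–H: 1 × 447 = 447
    Σ(broken) = 3820 kJ
  Bonds formed (products):
    C–C: 2 × 339 = 678
    C–H: 8 × 407 = 3256
    Σ(formed) = 3934 kJ
  ΔH_II = 3820 − 3934 = −114 kJ
ΔH_I − ΔH_II = +29 kJ, so reaction II has the more negative ΔH; |ΔH_I − ΔH_II| = 29 kJ.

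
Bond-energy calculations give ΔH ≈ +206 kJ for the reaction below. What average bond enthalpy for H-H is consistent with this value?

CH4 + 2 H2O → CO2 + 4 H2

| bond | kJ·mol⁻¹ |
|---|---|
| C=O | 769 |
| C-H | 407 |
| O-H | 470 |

Let D be the H-H bond energy.
Σ(broken) = 4×407 + 4×470 = 3508
Σ(formed) = 2×769 + 4×D = 1538 + 4D
ΔH = Σ(broken) − Σ(formed) = (3508) − (1538 + 4D) = +1970 − 4D
Setting this equal to +206 kJ gives 4D = 1764, so D = 441 kJ/mol.

D(H-H) ≈ 441 kJ/mol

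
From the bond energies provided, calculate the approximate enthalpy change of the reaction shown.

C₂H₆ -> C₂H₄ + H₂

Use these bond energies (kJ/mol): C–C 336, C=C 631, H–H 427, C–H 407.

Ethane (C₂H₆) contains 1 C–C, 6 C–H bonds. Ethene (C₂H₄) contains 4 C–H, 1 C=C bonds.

Bonds broken (reactants):
  C–C: 1 × 336 = 336
  C–H: 6 × 407 = 2442
  Σ(broken) = 2778 kJ
Bonds formed (products):
  C–H: 4 × 407 = 1628
  C=C: 1 × 631 = 631
  H–H: 1 × 427 = 427
  Σ(formed) = 2686 kJ
ΔH = Σ(broken) − Σ(formed) = 2778 − 2686 = +92 kJ

ΔH ≈ +92 kJ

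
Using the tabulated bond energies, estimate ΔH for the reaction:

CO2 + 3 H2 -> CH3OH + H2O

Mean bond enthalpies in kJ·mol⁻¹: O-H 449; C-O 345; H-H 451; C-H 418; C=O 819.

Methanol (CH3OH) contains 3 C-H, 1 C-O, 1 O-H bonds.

ΔH ≈ +45 kJ

Bonds broken (reactants):
  C=O: 2 × 819 = 1638
  H-H: 3 × 451 = 1353
  Σ(broken) = 2991 kJ
Bonds formed (products):
  C-H: 3 × 418 = 1254
  C-O: 1 × 345 = 345
  O-H: 3 × 449 = 1347
  Σ(formed) = 2946 kJ
ΔH = Σ(broken) − Σ(formed) = 2991 − 2946 = +45 kJ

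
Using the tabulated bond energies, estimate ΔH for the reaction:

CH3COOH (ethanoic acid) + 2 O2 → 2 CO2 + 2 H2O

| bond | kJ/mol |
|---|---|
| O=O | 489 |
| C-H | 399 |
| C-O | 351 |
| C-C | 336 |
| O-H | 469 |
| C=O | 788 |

ΔH ≈ −909 kJ

Bonds broken (reactants):
  C-C: 1 × 336 = 336
  C-H: 3 × 399 = 1197
  C-O: 1 × 351 = 351
  C=O: 1 × 788 = 788
  O-H: 1 × 469 = 469
  O=O: 2 × 489 = 978
  Σ(broken) = 4119 kJ
Bonds formed (products):
  C=O: 4 × 788 = 3152
  O-H: 4 × 469 = 1876
  Σ(formed) = 5028 kJ
ΔH = Σ(broken) − Σ(formed) = 4119 − 5028 = −909 kJ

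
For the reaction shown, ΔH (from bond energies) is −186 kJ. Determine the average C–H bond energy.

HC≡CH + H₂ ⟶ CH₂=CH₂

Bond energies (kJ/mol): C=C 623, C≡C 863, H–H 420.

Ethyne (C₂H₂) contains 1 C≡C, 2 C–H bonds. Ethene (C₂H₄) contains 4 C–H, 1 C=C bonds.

D(C–H) ≈ 423 kJ/mol

Let D be the C–H bond energy.
Σ(broken) = 1×863 + 2×D + 1×420 = 1283 + 2D
Σ(formed) = 4×D + 1×623 = 623 + 4D
ΔH = Σ(broken) − Σ(formed) = (1283 + 2D) − (623 + 4D) = +660 − 2D
Setting this equal to −186 kJ gives 2D = 846, so D = 423 kJ/mol.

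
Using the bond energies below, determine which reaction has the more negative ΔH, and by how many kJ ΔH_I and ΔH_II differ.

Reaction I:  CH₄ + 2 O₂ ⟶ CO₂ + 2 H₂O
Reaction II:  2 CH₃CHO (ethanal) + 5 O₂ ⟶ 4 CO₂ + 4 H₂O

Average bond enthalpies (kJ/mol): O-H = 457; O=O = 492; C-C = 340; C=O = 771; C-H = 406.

Reaction I:
  Bonds broken (reactants):
    C-H: 4 × 406 = 1624
    O=O: 2 × 492 = 984
    Σ(broken) = 2608 kJ
  Bonds formed (products):
    C=O: 2 × 771 = 1542
    O-H: 4 × 457 = 1828
    Σ(formed) = 3370 kJ
  ΔH_I = 2608 − 3370 = −762 kJ
Reaction II:
  Bonds broken (reactants):
    C-C: 2 × 340 = 680
    C-H: 8 × 406 = 3248
    C=O: 2 × 771 = 1542
    O=O: 5 × 492 = 2460
    Σ(broken) = 7930 kJ
  Bonds formed (products):
    C=O: 8 × 771 = 6168
    O-H: 8 × 457 = 3656
    Σ(formed) = 9824 kJ
  ΔH_II = 7930 − 9824 = −1894 kJ
ΔH_I − ΔH_II = +1132 kJ, so reaction II has the more negative ΔH; |ΔH_I − ΔH_II| = 1132 kJ.

Reaction II, by 1132 kJ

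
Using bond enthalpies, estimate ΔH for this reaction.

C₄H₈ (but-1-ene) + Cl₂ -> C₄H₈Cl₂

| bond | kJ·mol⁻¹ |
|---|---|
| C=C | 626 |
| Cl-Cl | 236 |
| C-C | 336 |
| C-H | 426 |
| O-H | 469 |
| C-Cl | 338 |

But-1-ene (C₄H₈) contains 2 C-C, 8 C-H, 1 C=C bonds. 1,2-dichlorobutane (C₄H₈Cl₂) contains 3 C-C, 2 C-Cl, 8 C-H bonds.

Bonds broken (reactants):
  C-C: 2 × 336 = 672
  C-H: 8 × 426 = 3408
  C=C: 1 × 626 = 626
  Cl-Cl: 1 × 236 = 236
  Σ(broken) = 4942 kJ
Bonds formed (products):
  C-C: 3 × 336 = 1008
  C-Cl: 2 × 338 = 676
  C-H: 8 × 426 = 3408
  Σ(formed) = 5092 kJ
ΔH = Σ(broken) − Σ(formed) = 4942 − 5092 = −150 kJ

ΔH ≈ −150 kJ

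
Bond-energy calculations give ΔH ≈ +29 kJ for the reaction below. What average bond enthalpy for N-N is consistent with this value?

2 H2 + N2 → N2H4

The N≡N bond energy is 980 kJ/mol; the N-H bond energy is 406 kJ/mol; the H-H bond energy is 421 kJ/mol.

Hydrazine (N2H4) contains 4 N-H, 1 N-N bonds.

Let D be the N-N bond energy.
Σ(broken) = 2×421 + 1×980 = 1822
Σ(formed) = 4×406 + 1×D = 1624 + D
ΔH = Σ(broken) − Σ(formed) = (1822) − (1624 + D) = +198 − D
Setting this equal to +29 kJ gives D = 169 kJ/mol.

D(N-N) ≈ 169 kJ/mol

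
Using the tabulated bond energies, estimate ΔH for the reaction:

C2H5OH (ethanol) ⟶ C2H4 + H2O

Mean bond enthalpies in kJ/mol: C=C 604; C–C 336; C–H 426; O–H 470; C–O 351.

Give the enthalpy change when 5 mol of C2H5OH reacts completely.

ΔH = +195 kJ

Bonds broken (reactants):
  C–C: 1 × 336 = 336
  C–H: 5 × 426 = 2130
  C–O: 1 × 351 = 351
  O–H: 1 × 470 = 470
  Σ(broken) = 3287 kJ
Bonds formed (products):
  C–H: 4 × 426 = 1704
  C=C: 1 × 604 = 604
  O–H: 2 × 470 = 940
  Σ(formed) = 3248 kJ
ΔH = Σ(broken) − Σ(formed) = 3287 − 3248 = +39 kJ
For 5× the reaction as written: 5 × (+39) = +195 kJ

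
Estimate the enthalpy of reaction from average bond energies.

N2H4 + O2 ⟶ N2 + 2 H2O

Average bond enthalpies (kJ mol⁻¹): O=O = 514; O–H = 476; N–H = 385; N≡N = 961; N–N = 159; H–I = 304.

ΔH ≈ −652 kJ

Bonds broken (reactants):
  N–H: 4 × 385 = 1540
  N–N: 1 × 159 = 159
  O=O: 1 × 514 = 514
  Σ(broken) = 2213 kJ
Bonds formed (products):
  N≡N: 1 × 961 = 961
  O–H: 4 × 476 = 1904
  Σ(formed) = 2865 kJ
ΔH = Σ(broken) − Σ(formed) = 2213 − 2865 = −652 kJ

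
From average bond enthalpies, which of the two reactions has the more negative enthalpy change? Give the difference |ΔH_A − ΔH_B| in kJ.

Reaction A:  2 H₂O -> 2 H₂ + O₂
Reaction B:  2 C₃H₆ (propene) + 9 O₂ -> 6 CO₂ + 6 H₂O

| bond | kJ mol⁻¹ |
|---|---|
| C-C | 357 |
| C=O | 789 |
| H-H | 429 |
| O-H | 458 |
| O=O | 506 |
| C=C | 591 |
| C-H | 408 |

Reaction A:
  Bonds broken (reactants):
    O-H: 4 × 458 = 1832
    Σ(broken) = 1832 kJ
  Bonds formed (products):
    H-H: 2 × 429 = 858
    O=O: 1 × 506 = 506
    Σ(formed) = 1364 kJ
  ΔH_A = 1832 − 1364 = +468 kJ
Reaction B:
  Bonds broken (reactants):
    C-C: 2 × 357 = 714
    C-H: 12 × 408 = 4896
    C=C: 2 × 591 = 1182
    O=O: 9 × 506 = 4554
    Σ(broken) = 11346 kJ
  Bonds formed (products):
    C=O: 12 × 789 = 9468
    O-H: 12 × 458 = 5496
    Σ(formed) = 14964 kJ
  ΔH_B = 11346 − 14964 = −3618 kJ
ΔH_A − ΔH_B = +4086 kJ, so reaction B has the more negative ΔH; |ΔH_A − ΔH_B| = 4086 kJ.

Reaction B, by 4086 kJ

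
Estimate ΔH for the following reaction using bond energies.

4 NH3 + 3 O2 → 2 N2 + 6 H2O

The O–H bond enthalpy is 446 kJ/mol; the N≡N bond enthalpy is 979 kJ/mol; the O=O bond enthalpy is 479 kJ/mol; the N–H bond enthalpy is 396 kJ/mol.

Bonds broken (reactants):
  N–H: 12 × 396 = 4752
  O=O: 3 × 479 = 1437
  Σ(broken) = 6189 kJ
Bonds formed (products):
  N≡N: 2 × 979 = 1958
  O–H: 12 × 446 = 5352
  Σ(formed) = 7310 kJ
ΔH = Σ(broken) − Σ(formed) = 6189 − 7310 = −1121 kJ

ΔH ≈ −1121 kJ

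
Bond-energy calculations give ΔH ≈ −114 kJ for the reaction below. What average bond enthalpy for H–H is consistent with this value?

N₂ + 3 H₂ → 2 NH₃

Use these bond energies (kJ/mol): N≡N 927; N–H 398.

Let D be the H–H bond energy.
Σ(broken) = 3×D + 1×927 = 927 + 3D
Σ(formed) = 6×398 = 2388
ΔH = Σ(broken) − Σ(formed) = (927 + 3D) − (2388) = −1461 + 3D
Setting this equal to −114 kJ gives 3D = 1347, so D = 449 kJ/mol.

D(H–H) ≈ 449 kJ/mol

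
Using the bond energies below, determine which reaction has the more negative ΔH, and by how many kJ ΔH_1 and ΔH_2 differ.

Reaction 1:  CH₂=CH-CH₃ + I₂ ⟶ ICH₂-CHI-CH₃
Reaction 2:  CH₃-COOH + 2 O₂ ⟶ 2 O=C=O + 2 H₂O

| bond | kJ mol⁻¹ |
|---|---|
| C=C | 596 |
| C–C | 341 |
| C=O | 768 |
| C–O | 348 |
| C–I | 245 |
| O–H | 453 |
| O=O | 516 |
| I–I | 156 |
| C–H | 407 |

Reaction 2, by 642 kJ

Reaction 1:
  Bonds broken (reactants):
    C–C: 1 × 341 = 341
    C–H: 6 × 407 = 2442
    C=C: 1 × 596 = 596
    I–I: 1 × 156 = 156
    Σ(broken) = 3535 kJ
  Bonds formed (products):
    C–C: 2 × 341 = 682
    C–H: 6 × 407 = 2442
    C–I: 2 × 245 = 490
    Σ(formed) = 3614 kJ
  ΔH_1 = 3535 − 3614 = −79 kJ
Reaction 2:
  Bonds broken (reactants):
    C–C: 1 × 341 = 341
    C–H: 3 × 407 = 1221
    C–O: 1 × 348 = 348
    C=O: 1 × 768 = 768
    O–H: 1 × 453 = 453
    O=O: 2 × 516 = 1032
    Σ(broken) = 4163 kJ
  Bonds formed (products):
    C=O: 4 × 768 = 3072
    O–H: 4 × 453 = 1812
    Σ(formed) = 4884 kJ
  ΔH_2 = 4163 − 4884 = −721 kJ
ΔH_1 − ΔH_2 = +642 kJ, so reaction 2 has the more negative ΔH; |ΔH_1 − ΔH_2| = 642 kJ.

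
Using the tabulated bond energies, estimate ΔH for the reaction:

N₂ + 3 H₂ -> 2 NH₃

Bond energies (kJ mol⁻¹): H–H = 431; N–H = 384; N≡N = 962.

Bonds broken (reactants):
  H–H: 3 × 431 = 1293
  N≡N: 1 × 962 = 962
  Σ(broken) = 2255 kJ
Bonds formed (products):
  N–H: 6 × 384 = 2304
  Σ(formed) = 2304 kJ
ΔH = Σ(broken) − Σ(formed) = 2255 − 2304 = −49 kJ

ΔH ≈ −49 kJ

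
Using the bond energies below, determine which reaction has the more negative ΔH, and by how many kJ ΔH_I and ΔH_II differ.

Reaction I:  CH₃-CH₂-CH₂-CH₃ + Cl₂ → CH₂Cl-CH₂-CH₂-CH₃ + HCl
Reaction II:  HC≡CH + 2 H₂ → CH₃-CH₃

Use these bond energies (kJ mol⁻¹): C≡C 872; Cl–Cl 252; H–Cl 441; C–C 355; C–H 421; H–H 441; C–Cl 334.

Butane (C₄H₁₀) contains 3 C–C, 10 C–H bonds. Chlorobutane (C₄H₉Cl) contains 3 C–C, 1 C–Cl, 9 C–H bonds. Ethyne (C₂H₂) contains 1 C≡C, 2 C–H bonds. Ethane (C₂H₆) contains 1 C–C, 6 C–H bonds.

Reaction II, by 183 kJ

Reaction I:
  Bonds broken (reactants):
    C–C: 3 × 355 = 1065
    C–H: 10 × 421 = 4210
    Cl–Cl: 1 × 252 = 252
    Σ(broken) = 5527 kJ
  Bonds formed (products):
    C–C: 3 × 355 = 1065
    C–Cl: 1 × 334 = 334
    C–H: 9 × 421 = 3789
    H–Cl: 1 × 441 = 441
    Σ(formed) = 5629 kJ
  ΔH_I = 5527 − 5629 = −102 kJ
Reaction II:
  Bonds broken (reactants):
    C≡C: 1 × 872 = 872
    C–H: 2 × 421 = 842
    H–H: 2 × 441 = 882
    Σ(broken) = 2596 kJ
  Bonds formed (products):
    C–C: 1 × 355 = 355
    C–H: 6 × 421 = 2526
    Σ(formed) = 2881 kJ
  ΔH_II = 2596 − 2881 = −285 kJ
ΔH_I − ΔH_II = +183 kJ, so reaction II has the more negative ΔH; |ΔH_I − ΔH_II| = 183 kJ.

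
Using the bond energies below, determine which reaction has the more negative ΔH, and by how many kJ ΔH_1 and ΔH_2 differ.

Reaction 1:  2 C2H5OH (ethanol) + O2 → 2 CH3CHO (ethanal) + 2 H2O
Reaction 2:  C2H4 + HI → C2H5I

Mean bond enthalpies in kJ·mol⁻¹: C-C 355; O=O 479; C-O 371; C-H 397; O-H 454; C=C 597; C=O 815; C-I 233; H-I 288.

Reaction 1:
  Bonds broken (reactants):
    C-C: 2 × 355 = 710
    C-H: 10 × 397 = 3970
    C-O: 2 × 371 = 742
    O-H: 2 × 454 = 908
    O=O: 1 × 479 = 479
    Σ(broken) = 6809 kJ
  Bonds formed (products):
    C-C: 2 × 355 = 710
    C-H: 8 × 397 = 3176
    C=O: 2 × 815 = 1630
    O-H: 4 × 454 = 1816
    Σ(formed) = 7332 kJ
  ΔH_1 = 6809 − 7332 = −523 kJ
Reaction 2:
  Bonds broken (reactants):
    C-H: 4 × 397 = 1588
    C=C: 1 × 597 = 597
    H-I: 1 × 288 = 288
    Σ(broken) = 2473 kJ
  Bonds formed (products):
    C-C: 1 × 355 = 355
    C-H: 5 × 397 = 1985
    C-I: 1 × 233 = 233
    Σ(formed) = 2573 kJ
  ΔH_2 = 2473 − 2573 = −100 kJ
ΔH_1 − ΔH_2 = −423 kJ, so reaction 1 has the more negative ΔH; |ΔH_1 − ΔH_2| = 423 kJ.

Reaction 1, by 423 kJ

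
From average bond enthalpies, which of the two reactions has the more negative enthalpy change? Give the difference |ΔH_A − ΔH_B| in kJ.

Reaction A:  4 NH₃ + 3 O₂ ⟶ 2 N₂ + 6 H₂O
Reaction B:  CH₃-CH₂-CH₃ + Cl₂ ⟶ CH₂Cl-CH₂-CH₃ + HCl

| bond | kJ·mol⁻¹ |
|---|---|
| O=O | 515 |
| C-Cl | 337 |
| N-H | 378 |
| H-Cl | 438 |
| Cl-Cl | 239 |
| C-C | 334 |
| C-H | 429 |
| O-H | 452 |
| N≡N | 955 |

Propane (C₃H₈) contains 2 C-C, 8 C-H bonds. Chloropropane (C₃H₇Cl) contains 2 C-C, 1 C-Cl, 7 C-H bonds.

Reaction A:
  Bonds broken (reactants):
    N-H: 12 × 378 = 4536
    O=O: 3 × 515 = 1545
    Σ(broken) = 6081 kJ
  Bonds formed (products):
    N≡N: 2 × 955 = 1910
    O-H: 12 × 452 = 5424
    Σ(formed) = 7334 kJ
  ΔH_A = 6081 − 7334 = −1253 kJ
Reaction B:
  Bonds broken (reactants):
    C-C: 2 × 334 = 668
    C-H: 8 × 429 = 3432
    Cl-Cl: 1 × 239 = 239
    Σ(broken) = 4339 kJ
  Bonds formed (products):
    C-C: 2 × 334 = 668
    C-Cl: 1 × 337 = 337
    C-H: 7 × 429 = 3003
    H-Cl: 1 × 438 = 438
    Σ(formed) = 4446 kJ
  ΔH_B = 4339 − 4446 = −107 kJ
ΔH_A − ΔH_B = −1146 kJ, so reaction A has the more negative ΔH; |ΔH_A − ΔH_B| = 1146 kJ.

Reaction A, by 1146 kJ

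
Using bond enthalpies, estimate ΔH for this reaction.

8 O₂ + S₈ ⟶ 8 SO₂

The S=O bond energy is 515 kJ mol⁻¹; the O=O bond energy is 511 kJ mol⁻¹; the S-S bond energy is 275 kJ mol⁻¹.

Bonds broken (reactants):
  O=O: 8 × 511 = 4088
  S-S: 8 × 275 = 2200
  Σ(broken) = 6288 kJ
Bonds formed (products):
  S=O: 16 × 515 = 8240
  Σ(formed) = 8240 kJ
ΔH = Σ(broken) − Σ(formed) = 6288 − 8240 = −1952 kJ

ΔH ≈ −1952 kJ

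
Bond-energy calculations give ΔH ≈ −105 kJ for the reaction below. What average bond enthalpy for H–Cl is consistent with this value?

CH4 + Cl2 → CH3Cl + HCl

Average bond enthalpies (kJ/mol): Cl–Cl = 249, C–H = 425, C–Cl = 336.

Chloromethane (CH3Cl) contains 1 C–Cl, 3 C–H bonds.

Let D be the H–Cl bond energy.
Σ(broken) = 4×425 + 1×249 = 1949
Σ(formed) = 1×336 + 3×425 + 1×D = 1611 + D
ΔH = Σ(broken) − Σ(formed) = (1949) − (1611 + D) = +338 − D
Setting this equal to −105 kJ gives D = 443 kJ/mol.

D(H–Cl) ≈ 443 kJ/mol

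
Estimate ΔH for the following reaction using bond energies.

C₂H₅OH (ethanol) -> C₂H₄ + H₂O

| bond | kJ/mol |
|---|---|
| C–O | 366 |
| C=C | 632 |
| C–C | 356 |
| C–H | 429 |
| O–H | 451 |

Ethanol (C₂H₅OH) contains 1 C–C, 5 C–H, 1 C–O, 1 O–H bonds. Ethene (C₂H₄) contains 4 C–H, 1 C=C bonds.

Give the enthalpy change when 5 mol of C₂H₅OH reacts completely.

ΔH = +340 kJ

Bonds broken (reactants):
  C–C: 1 × 356 = 356
  C–H: 5 × 429 = 2145
  C–O: 1 × 366 = 366
  O–H: 1 × 451 = 451
  Σ(broken) = 3318 kJ
Bonds formed (products):
  C–H: 4 × 429 = 1716
  C=C: 1 × 632 = 632
  O–H: 2 × 451 = 902
  Σ(formed) = 3250 kJ
ΔH = Σ(broken) − Σ(formed) = 3318 − 3250 = +68 kJ
For 5× the reaction as written: 5 × (+68) = +340 kJ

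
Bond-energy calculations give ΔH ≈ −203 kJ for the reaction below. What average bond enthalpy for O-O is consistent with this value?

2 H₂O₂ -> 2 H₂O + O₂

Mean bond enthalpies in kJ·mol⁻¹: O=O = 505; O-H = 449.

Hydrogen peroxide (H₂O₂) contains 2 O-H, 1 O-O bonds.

D(O-O) ≈ 151 kJ/mol

Let D be the O-O bond energy.
Σ(broken) = 4×449 + 2×D = 1796 + 2D
Σ(formed) = 4×449 + 1×505 = 2301
ΔH = Σ(broken) − Σ(formed) = (1796 + 2D) − (2301) = −505 + 2D
Setting this equal to −203 kJ gives 2D = 302, so D = 151 kJ/mol.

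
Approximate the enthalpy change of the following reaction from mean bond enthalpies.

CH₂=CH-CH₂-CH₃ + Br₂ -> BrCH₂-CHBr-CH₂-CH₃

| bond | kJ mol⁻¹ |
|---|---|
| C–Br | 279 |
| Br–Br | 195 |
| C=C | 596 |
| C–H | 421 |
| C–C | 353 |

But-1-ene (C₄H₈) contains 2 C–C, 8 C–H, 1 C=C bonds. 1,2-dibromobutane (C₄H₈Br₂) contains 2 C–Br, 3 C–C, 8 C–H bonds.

ΔH ≈ −120 kJ

Bonds broken (reactants):
  Br–Br: 1 × 195 = 195
  C–C: 2 × 353 = 706
  C–H: 8 × 421 = 3368
  C=C: 1 × 596 = 596
  Σ(broken) = 4865 kJ
Bonds formed (products):
  C–Br: 2 × 279 = 558
  C–C: 3 × 353 = 1059
  C–H: 8 × 421 = 3368
  Σ(formed) = 4985 kJ
ΔH = Σ(broken) − Σ(formed) = 4865 − 4985 = −120 kJ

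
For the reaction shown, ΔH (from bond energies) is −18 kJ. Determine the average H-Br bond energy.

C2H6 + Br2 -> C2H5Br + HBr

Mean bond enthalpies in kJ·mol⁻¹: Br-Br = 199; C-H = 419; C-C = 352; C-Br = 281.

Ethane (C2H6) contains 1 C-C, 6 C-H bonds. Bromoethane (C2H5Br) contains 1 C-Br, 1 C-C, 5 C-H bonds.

D(H-Br) ≈ 355 kJ/mol

Let D be the H-Br bond energy.
Σ(broken) = 1×199 + 1×352 + 6×419 = 3065
Σ(formed) = 1×281 + 1×352 + 5×419 + 1×D = 2728 + D
ΔH = Σ(broken) − Σ(formed) = (3065) − (2728 + D) = +337 − D
Setting this equal to −18 kJ gives D = 355 kJ/mol.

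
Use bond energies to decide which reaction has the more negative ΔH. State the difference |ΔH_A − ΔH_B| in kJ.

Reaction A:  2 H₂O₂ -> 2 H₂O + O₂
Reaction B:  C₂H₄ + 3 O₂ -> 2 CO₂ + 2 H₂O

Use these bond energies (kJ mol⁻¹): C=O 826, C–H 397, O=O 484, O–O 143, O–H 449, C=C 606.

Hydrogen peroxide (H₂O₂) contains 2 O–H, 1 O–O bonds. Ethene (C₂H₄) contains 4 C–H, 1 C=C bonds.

Reaction B, by 1256 kJ

Reaction A:
  Bonds broken (reactants):
    O–H: 4 × 449 = 1796
    O–O: 2 × 143 = 286
    Σ(broken) = 2082 kJ
  Bonds formed (products):
    O–H: 4 × 449 = 1796
    O=O: 1 × 484 = 484
    Σ(formed) = 2280 kJ
  ΔH_A = 2082 − 2280 = −198 kJ
Reaction B:
  Bonds broken (reactants):
    C–H: 4 × 397 = 1588
    C=C: 1 × 606 = 606
    O=O: 3 × 484 = 1452
    Σ(broken) = 3646 kJ
  Bonds formed (products):
    C=O: 4 × 826 = 3304
    O–H: 4 × 449 = 1796
    Σ(formed) = 5100 kJ
  ΔH_B = 3646 − 5100 = −1454 kJ
ΔH_A − ΔH_B = +1256 kJ, so reaction B has the more negative ΔH; |ΔH_A − ΔH_B| = 1256 kJ.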